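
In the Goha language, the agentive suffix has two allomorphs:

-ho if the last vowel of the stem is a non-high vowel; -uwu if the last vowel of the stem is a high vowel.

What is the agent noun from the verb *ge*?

geho

Since the last vowel of *ge* is /e/ (a non-high vowel), it takes -ho, giving *geho*.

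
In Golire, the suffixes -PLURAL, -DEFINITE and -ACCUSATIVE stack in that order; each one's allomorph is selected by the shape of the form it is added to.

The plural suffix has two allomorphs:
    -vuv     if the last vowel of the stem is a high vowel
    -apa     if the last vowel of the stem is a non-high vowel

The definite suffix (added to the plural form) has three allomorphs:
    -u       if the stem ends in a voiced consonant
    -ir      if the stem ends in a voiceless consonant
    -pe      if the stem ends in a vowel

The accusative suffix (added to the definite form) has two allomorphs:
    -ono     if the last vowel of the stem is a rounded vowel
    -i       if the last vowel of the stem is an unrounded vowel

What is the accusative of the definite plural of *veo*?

veoapapei

*veo* — last vowel /o/ (a non-high vowel) → -apa → *veoapa*.
The plural form *veoapa* — final sound /a/ (a vowel) → -pe → *veoapape*.
The last vowel of the definite form *veoapape* is /e/, which is an unrounded vowel, so the accusative suffix is -i, giving *veoapapei*.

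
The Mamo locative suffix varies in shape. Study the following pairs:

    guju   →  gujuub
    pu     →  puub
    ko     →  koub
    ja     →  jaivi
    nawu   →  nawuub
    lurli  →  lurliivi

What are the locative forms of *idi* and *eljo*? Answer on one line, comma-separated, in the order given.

The alternation tracks the last vowel of the stem — -ub when the last vowel of the stem is a rounded vowel (*guju*, *pu*, *ko*, *nawu*); -ivi when the last vowel of the stem is an unrounded vowel (*ja*, *lurli*).
Since the last vowel of *idi* is /i/ (an unrounded vowel), it takes -ivi, giving *idiivi*.
*eljo* — last vowel /o/ (a rounded vowel) → -ub → *eljoub*.

idiivi, eljoub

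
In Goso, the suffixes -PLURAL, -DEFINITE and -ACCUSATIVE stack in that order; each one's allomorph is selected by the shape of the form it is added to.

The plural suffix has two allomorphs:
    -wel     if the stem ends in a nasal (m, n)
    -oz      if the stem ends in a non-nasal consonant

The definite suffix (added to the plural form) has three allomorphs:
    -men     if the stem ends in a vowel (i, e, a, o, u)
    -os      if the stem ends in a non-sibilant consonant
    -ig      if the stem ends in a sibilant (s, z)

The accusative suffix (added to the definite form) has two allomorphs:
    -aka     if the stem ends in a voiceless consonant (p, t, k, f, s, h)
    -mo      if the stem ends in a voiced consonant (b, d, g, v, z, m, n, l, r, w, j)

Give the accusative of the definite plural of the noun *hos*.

hosozigmo

*hos* — final consonant /s/ (non-nasal) → -oz → *hosoz*.
The plural form *hosoz*: final sound = /z/, a sibilant → -ig → *hosozig*.
The definite form *hosozig* — final consonant /g/ (voiced) → -mo → *hosozigmo*.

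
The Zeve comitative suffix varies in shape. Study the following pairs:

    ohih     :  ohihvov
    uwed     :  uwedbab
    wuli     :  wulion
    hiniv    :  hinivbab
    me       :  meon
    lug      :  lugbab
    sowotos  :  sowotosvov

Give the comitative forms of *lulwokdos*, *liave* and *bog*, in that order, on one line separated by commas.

lulwokdosvov, liaveon, bogbab

Looking at the final sound of each stem: -vov when the stem ends in a voiceless consonant (*ohih*, *sowotos*); -bab when the stem ends in a voiced consonant (*uwed*, *hiniv*, *lug*); -on when the stem ends in a vowel (*wuli*, *me*).
*lulwokdos* — final sound /s/ (a voiceless consonant) → -vov → *lulwokdosvov*.
*liave* — final sound /e/ (a vowel) → -on → *liaveon*.
The final sound of *bog* is /g/, which is a voiced consonant, so the suffix is -bab, giving *bogbab*.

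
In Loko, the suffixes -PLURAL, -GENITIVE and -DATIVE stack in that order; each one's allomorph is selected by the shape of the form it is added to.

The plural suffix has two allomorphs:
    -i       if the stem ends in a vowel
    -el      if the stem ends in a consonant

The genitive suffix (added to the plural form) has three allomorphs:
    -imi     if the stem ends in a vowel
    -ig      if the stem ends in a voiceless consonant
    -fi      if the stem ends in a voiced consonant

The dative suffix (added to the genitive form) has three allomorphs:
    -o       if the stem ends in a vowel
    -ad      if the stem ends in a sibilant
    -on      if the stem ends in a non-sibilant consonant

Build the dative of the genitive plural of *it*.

*it* — final sound /t/ (a consonant) → -el → *itel*.
Since the final sound of the plural form *itel* is /l/ (a voiced consonant), it takes -fi, giving *itelfi*.
Since the final sound of the genitive form *itelfi* is /i/ (a vowel), it takes -o, giving *itelfio*.

itelfio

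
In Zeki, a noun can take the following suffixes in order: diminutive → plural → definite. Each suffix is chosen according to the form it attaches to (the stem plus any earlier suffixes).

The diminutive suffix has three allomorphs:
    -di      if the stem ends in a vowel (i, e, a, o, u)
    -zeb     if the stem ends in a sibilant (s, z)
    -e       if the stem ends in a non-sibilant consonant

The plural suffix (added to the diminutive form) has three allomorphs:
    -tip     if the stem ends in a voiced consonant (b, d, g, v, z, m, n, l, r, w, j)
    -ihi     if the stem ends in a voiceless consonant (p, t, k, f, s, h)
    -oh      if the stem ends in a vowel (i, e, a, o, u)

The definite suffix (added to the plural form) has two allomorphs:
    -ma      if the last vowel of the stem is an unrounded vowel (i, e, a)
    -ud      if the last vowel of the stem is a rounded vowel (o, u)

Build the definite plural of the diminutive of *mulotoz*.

*mulotoz*: final sound = /z/, a sibilant → -zeb → *mulotozzeb*.
The diminutive form *mulotozzeb* — final sound /b/ (a voiced consonant) → -tip → *mulotozzebtip*.
The plural form *mulotozzebtip* — last vowel /i/ (an unrounded vowel) → -ma → *mulotozzebtipma*.

mulotozzebtipma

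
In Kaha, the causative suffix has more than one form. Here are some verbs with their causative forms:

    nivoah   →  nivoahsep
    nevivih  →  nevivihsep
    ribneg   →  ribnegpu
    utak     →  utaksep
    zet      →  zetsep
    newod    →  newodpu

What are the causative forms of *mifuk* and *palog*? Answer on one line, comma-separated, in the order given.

mifuksep, palogpu

The alternation tracks the final consonant of the stem — -sep when the stem ends in a voiceless consonant (*nivoah*, *nevivih*, *utak*, *zet*); -pu when the stem ends in a voiced consonant (*ribneg*, *newod*).
Since the final consonant of *mifuk* is /k/ (voiceless), it takes -sep, giving *mifuksep*.
Since the final consonant of *palog* is /g/ (voiced), it takes -pu, giving *palogpu*.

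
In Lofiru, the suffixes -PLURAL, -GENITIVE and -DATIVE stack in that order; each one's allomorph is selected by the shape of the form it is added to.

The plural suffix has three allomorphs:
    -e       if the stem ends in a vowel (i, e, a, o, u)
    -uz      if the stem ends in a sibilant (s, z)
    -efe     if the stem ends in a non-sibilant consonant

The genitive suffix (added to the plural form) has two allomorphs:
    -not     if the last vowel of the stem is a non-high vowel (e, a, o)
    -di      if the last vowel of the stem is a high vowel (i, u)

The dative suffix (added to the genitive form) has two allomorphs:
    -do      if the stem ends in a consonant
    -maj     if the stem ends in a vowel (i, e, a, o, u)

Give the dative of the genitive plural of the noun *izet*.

izetefenotdo

*izet*: final sound = /t/, a non-sibilant consonant → -efe → *izetefe*.
The last vowel of the plural form *izetefe* is /e/, which is a non-high vowel, so the genitive suffix is -not, giving *izetefenot*.
Since the final sound of the genitive form *izetefenot* is /t/ (a consonant), it takes -do, giving *izetefenotdo*.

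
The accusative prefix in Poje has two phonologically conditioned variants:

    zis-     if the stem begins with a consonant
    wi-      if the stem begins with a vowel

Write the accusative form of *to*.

zisto

*to*: first sound = /t/, a consonant → zis- → *zisto*.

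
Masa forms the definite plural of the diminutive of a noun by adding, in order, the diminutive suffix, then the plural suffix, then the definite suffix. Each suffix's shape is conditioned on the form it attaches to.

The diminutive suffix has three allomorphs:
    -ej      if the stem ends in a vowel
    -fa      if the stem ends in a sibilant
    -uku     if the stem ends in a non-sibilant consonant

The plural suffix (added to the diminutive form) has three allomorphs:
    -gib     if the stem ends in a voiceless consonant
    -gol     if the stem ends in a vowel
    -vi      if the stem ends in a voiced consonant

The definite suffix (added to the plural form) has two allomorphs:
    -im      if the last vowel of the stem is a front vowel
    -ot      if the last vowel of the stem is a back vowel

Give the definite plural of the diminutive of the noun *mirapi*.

Since the final sound of *mirapi* is /i/ (a vowel), it takes -ej, giving *mirapiej*.
The diminutive form *mirapiej*: final sound = /j/, a voiced consonant → -vi → *mirapiejvi*.
The plural form *mirapiejvi*: last vowel = /i/, a front vowel → -im → *mirapiejviim*.

mirapiejviim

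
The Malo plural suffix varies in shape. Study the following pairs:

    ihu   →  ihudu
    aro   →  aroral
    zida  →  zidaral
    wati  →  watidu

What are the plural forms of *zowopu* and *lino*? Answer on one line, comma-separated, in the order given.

Looking at the last vowel of each stem: -du when the last vowel of the stem is a high vowel (*ihu*, *wati*); -ral when the last vowel of the stem is a non-high vowel (*aro*, *zida*).
*zowopu* — last vowel /u/ (a high vowel) → -du → *zowopudu*.
*lino* — last vowel /o/ (a non-high vowel) → -ral → *linoral*.

zowopudu, linoral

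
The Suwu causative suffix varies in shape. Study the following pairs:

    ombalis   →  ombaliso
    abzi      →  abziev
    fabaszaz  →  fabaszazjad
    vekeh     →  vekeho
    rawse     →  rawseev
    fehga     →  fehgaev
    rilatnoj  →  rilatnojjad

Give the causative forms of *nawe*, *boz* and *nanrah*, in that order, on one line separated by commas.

naweev, bozjad, nanraho

The pattern is voicing of the final sound: -o when the stem ends in a voiceless consonant (*ombalis*, *vekeh*); -jad when the stem ends in a voiced consonant (*fabaszaz*, *rilatnoj*); -ev when the stem ends in a vowel (*abzi*, *rawse*, *fehga*).
The final sound of *nawe* is /e/, which is a vowel, so the suffix is -ev, giving *naweev*.
*boz* — final sound /z/ (a voiced consonant) → -jad → *bozjad*.
*nanrah* — final sound /h/ (a voiceless consonant) → -o → *nanraho*.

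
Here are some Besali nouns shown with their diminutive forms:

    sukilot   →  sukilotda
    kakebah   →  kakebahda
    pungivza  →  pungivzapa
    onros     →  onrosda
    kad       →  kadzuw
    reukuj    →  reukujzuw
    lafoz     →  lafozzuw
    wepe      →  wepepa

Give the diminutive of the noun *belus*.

belusda

The alternation tracks the final sound of the stem — -da when the stem ends in a voiceless consonant (*sukilot*, *kakebah*, *onros*); -zuw when the stem ends in a voiced consonant (*kad*, *reukuj*, *lafoz*); -pa when the stem ends in a vowel (*pungivza*, *wepe*).
*belus* — final sound /s/ (a voiceless consonant) → -da → *belusda*.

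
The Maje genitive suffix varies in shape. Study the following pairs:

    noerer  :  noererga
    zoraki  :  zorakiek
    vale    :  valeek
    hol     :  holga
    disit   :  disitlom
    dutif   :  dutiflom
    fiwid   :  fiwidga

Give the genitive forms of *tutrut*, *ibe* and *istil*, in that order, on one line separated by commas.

The alternation tracks the final sound of the stem — -lom when the stem ends in a voiceless consonant (*disit*, *dutif*); -ga when the stem ends in a voiced consonant (*noerer*, *hol*, *fiwid*); -ek when the stem ends in a vowel (*zoraki*, *vale*).
*tutrut* — final sound /t/ (a voiceless consonant) → -lom → *tutrutlom*.
*ibe*: final sound = /e/, a vowel → -ek → *ibeek*.
The final sound of *istil* is /l/, which is a voiced consonant, so the suffix is -ga, giving *istilga*.

tutrutlom, ibeek, istilga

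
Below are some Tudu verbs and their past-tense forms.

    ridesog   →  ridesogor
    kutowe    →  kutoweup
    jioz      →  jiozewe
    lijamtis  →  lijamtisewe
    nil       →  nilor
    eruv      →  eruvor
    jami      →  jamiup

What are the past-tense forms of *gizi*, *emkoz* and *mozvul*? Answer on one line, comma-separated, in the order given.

giziup, emkozewe, mozvulor

Looking at the final sound of each stem: -ewe when the stem ends in a sibilant (*jioz*, *lijamtis*); -or when the stem ends in a non-sibilant consonant (*ridesog*, *nil*, *eruv*); -up when the stem ends in a vowel (*kutowe*, *jami*).
*gizi* — final sound /i/ (a vowel) → -up → *giziup*.
The final sound of *emkoz* is /z/, which is a sibilant, so the suffix is -ewe, giving *emkozewe*.
Since the final sound of *mozvul* is /l/ (a non-sibilant consonant), it takes -or, giving *mozvulor*.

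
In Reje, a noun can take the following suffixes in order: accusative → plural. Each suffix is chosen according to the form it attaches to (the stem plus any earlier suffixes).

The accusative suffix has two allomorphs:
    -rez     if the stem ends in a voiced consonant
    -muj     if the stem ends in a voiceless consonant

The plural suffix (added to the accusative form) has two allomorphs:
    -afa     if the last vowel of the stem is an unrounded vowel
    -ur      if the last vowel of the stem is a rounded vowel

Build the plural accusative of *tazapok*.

The final consonant of *tazapok* is /k/, which is voiceless, so the accusative suffix is -muj, giving *tazapokmuj*.
The accusative form *tazapokmuj*: last vowel = /u/, a rounded vowel → -ur → *tazapokmujur*.

tazapokmujur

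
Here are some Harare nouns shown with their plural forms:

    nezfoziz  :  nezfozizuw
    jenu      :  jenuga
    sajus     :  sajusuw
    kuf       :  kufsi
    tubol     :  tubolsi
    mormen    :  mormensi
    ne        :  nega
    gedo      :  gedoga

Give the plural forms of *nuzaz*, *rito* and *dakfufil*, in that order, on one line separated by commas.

nuzazuw, ritoga, dakfufilsi

The pattern is sibilance of the final sound: -uw when the stem ends in a sibilant (*nezfoziz*, *sajus*); -si when the stem ends in a non-sibilant consonant (*kuf*, *tubol*, *mormen*); -ga when the stem ends in a vowel (*jenu*, *ne*, *gedo*).
*nuzaz*: final sound = /z/, a sibilant → -uw → *nuzazuw*.
*rito* — final sound /o/ (a vowel) → -ga → *ritoga*.
The final sound of *dakfufil* is /l/, which is a non-sibilant consonant, so the suffix is -si, giving *dakfufilsi*.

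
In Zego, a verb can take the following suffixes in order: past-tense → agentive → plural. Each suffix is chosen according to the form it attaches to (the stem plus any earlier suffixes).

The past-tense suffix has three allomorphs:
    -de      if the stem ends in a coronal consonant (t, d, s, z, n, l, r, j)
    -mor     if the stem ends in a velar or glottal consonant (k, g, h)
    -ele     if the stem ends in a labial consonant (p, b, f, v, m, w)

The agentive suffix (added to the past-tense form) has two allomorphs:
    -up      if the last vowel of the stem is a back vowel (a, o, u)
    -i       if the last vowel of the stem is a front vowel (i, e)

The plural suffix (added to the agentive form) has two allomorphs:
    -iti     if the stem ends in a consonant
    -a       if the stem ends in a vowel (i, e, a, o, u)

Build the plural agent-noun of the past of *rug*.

rugmorupiti

The final consonant of *rug* is /g/, which is velar/glottal, so the past-tense suffix is -mor, giving *rugmor*.
The past-tense form *rugmor* — last vowel /o/ (a back vowel) → -up → *rugmorup*.
The agentive form *rugmorup*: final sound = /p/, a consonant → -iti → *rugmorupiti*.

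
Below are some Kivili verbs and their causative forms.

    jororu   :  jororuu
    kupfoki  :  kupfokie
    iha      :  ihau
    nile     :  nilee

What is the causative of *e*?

The alternation tracks the last vowel of the stem — -e when the last vowel of the stem is a front vowel (*kupfoki*, *nile*); -u when the last vowel of the stem is a back vowel (*jororu*, *iha*).
*e* — last vowel /e/ (a front vowel) → -e → *ee*.

ee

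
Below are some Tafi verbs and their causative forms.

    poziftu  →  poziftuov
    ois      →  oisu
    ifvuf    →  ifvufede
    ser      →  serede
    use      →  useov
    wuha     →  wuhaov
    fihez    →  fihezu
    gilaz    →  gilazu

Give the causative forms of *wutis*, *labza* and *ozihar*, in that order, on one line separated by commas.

wutisu, labzaov, oziharede

The suffix is conditioned by the final sound: -u when the stem ends in a sibilant (*ois*, *fihez*, *gilaz*); -ede when the stem ends in a non-sibilant consonant (*ifvuf*, *ser*); -ov when the stem ends in a vowel (*poziftu*, *use*, *wuha*).
The final sound of *wutis* is /s/, which is a sibilant, so the suffix is -u, giving *wutisu*.
The final sound of *labza* is /a/, which is a vowel, so the suffix is -ov, giving *labzaov*.
Since the final sound of *ozihar* is /r/ (a non-sibilant consonant), it takes -ede, giving *oziharede*.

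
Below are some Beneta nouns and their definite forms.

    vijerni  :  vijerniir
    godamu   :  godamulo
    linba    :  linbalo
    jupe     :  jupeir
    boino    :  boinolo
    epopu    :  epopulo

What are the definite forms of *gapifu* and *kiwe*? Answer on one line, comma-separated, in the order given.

gapifulo, kiweir

The alternation tracks the last vowel of the stem — -ir when the last vowel of the stem is a front vowel (*vijerni*, *jupe*); -lo when the last vowel of the stem is a back vowel (*godamu*, *linba*, *boino*, *epopu*).
The last vowel of *gapifu* is /u/, which is a back vowel, so the suffix is -lo, giving *gapifulo*.
Since the last vowel of *kiwe* is /e/ (a front vowel), it takes -ir, giving *kiweir*.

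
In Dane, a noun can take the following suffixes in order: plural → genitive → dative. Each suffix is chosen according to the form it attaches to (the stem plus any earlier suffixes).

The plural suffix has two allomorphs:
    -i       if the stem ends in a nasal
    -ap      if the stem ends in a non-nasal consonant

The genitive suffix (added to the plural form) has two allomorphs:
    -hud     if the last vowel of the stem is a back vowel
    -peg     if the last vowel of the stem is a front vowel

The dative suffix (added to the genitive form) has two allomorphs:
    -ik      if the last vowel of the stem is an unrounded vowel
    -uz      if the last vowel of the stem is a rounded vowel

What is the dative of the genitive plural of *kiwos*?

Since the final consonant of *kiwos* is /s/ (non-nasal), it takes -ap, giving *kiwosap*.
The plural form *kiwosap*: last vowel = /a/, a back vowel → -hud → *kiwosaphud*.
The genitive form *kiwosaphud*: last vowel = /u/, a rounded vowel → -uz → *kiwosaphuduz*.

kiwosaphuduz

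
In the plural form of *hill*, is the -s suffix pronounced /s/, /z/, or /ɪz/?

/z/

The stem *hill* ends in a voiced non-sibilant sound.
The plural suffix surfaces as /ɪz/ after sibilants, /s/ after other voiceless consonants, and /z/ after other voiced sounds.
So the plural -s on *hill* is pronounced /z/.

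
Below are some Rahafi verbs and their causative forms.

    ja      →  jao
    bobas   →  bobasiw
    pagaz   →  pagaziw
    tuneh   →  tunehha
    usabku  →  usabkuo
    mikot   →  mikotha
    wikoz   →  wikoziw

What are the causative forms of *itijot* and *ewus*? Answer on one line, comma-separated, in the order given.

itijotha, ewusiw

The pattern is sibilance of the final sound: -iw when the stem ends in a sibilant (*bobas*, *pagaz*, *wikoz*); -ha when the stem ends in a non-sibilant consonant (*tuneh*, *mikot*); -o when the stem ends in a vowel (*ja*, *usabku*).
*itijot* — final sound /t/ (a non-sibilant consonant) → -ha → *itijotha*.
Since the final sound of *ewus* is /s/ (a sibilant), it takes -iw, giving *ewusiw*.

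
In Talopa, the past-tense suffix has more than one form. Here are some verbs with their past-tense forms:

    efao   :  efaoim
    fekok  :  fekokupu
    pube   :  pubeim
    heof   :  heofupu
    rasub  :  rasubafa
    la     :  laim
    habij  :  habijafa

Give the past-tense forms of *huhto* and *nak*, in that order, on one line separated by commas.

The suffix is conditioned by the final sound: -upu when the stem ends in a voiceless consonant (*fekok*, *heof*); -afa when the stem ends in a voiced consonant (*rasub*, *habij*); -im when the stem ends in a vowel (*efao*, *pube*, *la*).
*huhto*: final sound = /o/, a vowel → -im → *huhtoim*.
*nak*: final sound = /k/, a voiceless consonant → -upu → *nakupu*.

huhtoim, nakupu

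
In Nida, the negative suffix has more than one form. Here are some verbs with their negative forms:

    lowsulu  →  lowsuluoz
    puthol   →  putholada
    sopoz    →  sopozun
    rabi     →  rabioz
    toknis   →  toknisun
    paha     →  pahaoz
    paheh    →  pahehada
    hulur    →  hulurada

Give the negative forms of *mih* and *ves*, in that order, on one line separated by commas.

mihada, vesun

The alternation tracks the final sound of the stem — -un when the stem ends in a sibilant (*sopoz*, *toknis*); -ada when the stem ends in a non-sibilant consonant (*puthol*, *paheh*, *hulur*); -oz when the stem ends in a vowel (*lowsulu*, *rabi*, *paha*).
Since the final sound of *mih* is /h/ (a non-sibilant consonant), it takes -ada, giving *mihada*.
The final sound of *ves* is /s/, which is a sibilant, so the suffix is -un, giving *vesun*.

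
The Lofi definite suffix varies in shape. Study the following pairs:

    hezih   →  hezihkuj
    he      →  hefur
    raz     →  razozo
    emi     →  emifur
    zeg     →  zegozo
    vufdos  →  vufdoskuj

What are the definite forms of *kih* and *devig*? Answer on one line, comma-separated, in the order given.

kihkuj, devigozo

The pattern is voicing of the final sound: -kuj when the stem ends in a voiceless consonant (*hezih*, *vufdos*); -ozo when the stem ends in a voiced consonant (*raz*, *zeg*); -fur when the stem ends in a vowel (*he*, *emi*).
*kih*: final sound = /h/, a voiceless consonant → -kuj → *kihkuj*.
*devig* — final sound /g/ (a voiced consonant) → -ozo → *devigozo*.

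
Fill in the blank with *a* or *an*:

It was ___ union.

a

The indefinite article is chosen by the initial *sound* of the following word, not its spelling.
*union* begins with the sound /juː/ (u pronounced /juː/) — a consonant sound.
So the article is *a*: It was a union.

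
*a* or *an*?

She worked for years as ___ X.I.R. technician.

The indefinite article is chosen by the initial *sound* of the following word, not its spelling.
The initialism *X.I.R.* is read letter by letter; the first letter, X, is pronounced /ɛks/, which begins with a vowel sound.
So the article is *an*: She worked for years as an X.I.R. technician.

an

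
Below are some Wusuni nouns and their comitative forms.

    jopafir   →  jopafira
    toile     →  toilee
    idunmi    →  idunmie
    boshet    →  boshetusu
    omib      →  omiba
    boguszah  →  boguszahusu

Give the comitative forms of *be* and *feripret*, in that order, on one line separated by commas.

bee, feripretusu

The pattern is voicing of the final sound: -usu when the stem ends in a voiceless consonant (*boshet*, *boguszah*); -a when the stem ends in a voiced consonant (*jopafir*, *omib*); -e when the stem ends in a vowel (*toile*, *idunmi*).
*be*: final sound = /e/, a vowel → -e → *bee*.
*feripret* — final sound /t/ (a voiceless consonant) → -usu → *feripretusu*.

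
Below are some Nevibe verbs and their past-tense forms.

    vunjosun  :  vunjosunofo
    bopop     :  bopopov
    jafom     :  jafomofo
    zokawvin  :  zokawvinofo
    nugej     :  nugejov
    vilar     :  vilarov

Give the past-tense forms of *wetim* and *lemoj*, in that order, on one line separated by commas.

wetimofo, lemojov

The suffix is conditioned by the final consonant: -ofo when the stem ends in a nasal (*vunjosun*, *jafom*, *zokawvin*); -ov when the stem ends in a non-nasal consonant (*bopop*, *nugej*, *vilar*).
*wetim*: final consonant = /m/, a nasal → -ofo → *wetimofo*.
*lemoj* — final consonant /j/ (non-nasal) → -ov → *lemojov*.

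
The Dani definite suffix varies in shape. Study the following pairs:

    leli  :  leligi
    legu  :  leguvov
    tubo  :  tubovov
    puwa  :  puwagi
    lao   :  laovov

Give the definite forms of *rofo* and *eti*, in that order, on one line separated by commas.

The pattern is rounding harmony: -vov when the last vowel of the stem is a rounded vowel (*legu*, *tubo*, *lao*); -gi when the last vowel of the stem is an unrounded vowel (*leli*, *puwa*).
Since the last vowel of *rofo* is /o/ (a rounded vowel), it takes -vov, giving *rofovov*.
*eti* — last vowel /i/ (an unrounded vowel) → -gi → *etigi*.

rofovov, etigi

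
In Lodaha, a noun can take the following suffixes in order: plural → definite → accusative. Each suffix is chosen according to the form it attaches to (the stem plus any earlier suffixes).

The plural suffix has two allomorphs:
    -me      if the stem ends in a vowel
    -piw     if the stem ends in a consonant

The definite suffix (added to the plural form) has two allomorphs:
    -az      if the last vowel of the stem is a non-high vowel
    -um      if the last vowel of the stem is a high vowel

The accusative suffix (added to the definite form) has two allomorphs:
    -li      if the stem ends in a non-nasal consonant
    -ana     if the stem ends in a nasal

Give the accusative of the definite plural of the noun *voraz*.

The final sound of *voraz* is /z/, which is a consonant, so the plural suffix is -piw, giving *vorazpiw*.
The last vowel of the plural form *vorazpiw* is /i/, which is a high vowel, so the definite suffix is -um, giving *vorazpiwum*.
The final consonant of the definite form *vorazpiwum* is /m/, which is a nasal, so the accusative suffix is -ana, giving *vorazpiwumana*.

vorazpiwumana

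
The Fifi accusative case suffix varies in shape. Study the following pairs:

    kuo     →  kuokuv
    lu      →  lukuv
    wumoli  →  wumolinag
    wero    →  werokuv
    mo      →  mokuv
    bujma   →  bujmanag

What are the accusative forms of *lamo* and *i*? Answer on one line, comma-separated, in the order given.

lamokuv, inag

The suffix is conditioned by the last vowel: -kuv when the last vowel of the stem is a rounded vowel (*kuo*, *lu*, *wero*, *mo*); -nag when the last vowel of the stem is an unrounded vowel (*wumoli*, *bujma*).
*lamo*: last vowel = /o/, a rounded vowel → -kuv → *lamokuv*.
Since the last vowel of *i* is /i/ (an unrounded vowel), it takes -nag, giving *inag*.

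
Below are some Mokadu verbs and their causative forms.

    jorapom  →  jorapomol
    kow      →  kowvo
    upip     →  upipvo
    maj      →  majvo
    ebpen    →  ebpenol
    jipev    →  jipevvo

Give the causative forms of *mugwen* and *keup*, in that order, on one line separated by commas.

The suffix is conditioned by the final consonant: -ol when the stem ends in a nasal (*jorapom*, *ebpen*); -vo when the stem ends in a non-nasal consonant (*kow*, *upip*, *maj*, *jipev*).
Since the final consonant of *mugwen* is /n/ (a nasal), it takes -ol, giving *mugwenol*.
*keup*: final consonant = /p/, non-nasal → -vo → *keupvo*.

mugwenol, keupvo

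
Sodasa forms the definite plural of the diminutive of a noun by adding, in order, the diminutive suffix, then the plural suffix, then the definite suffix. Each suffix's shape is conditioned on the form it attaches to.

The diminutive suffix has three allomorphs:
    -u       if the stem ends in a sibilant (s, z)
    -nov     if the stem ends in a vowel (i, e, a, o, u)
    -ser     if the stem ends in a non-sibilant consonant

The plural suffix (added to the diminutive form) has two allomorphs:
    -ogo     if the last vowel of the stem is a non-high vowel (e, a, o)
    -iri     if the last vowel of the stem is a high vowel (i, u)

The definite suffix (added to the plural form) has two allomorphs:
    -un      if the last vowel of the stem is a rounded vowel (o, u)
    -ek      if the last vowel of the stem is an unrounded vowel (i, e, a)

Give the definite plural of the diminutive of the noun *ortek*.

Since the final sound of *ortek* is /k/ (a non-sibilant consonant), it takes -ser, giving *ortekser*.
The diminutive form *ortekser* — last vowel /e/ (a non-high vowel) → -ogo → *ortekserogo*.
The plural form *ortekserogo* — last vowel /o/ (a rounded vowel) → -un → *ortekserogoun*.

ortekserogoun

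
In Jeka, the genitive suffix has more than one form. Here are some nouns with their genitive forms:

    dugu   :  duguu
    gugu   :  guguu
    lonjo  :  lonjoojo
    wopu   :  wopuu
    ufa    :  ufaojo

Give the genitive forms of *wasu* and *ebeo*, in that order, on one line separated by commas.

The alternation tracks the last vowel of the stem — -u when the last vowel of the stem is a high vowel (*dugu*, *gugu*, *wopu*); -ojo when the last vowel of the stem is a non-high vowel (*lonjo*, *ufa*).
Since the last vowel of *wasu* is /u/ (a high vowel), it takes -u, giving *wasuu*.
*ebeo*: last vowel = /o/, a non-high vowel → -ojo → *ebeoojo*.

wasuu, ebeoojo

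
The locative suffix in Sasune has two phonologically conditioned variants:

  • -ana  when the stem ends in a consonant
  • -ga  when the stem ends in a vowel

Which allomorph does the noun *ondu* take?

*ondu* — final sound /u/ (a vowel) → -ga.

-ga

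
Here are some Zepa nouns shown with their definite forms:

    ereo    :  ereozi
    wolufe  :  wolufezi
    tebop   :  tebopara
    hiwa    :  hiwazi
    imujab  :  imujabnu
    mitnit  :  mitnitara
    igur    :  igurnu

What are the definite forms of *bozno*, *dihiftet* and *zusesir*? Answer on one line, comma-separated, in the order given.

Looking at the final sound of each stem: -ara when the stem ends in a voiceless consonant (*tebop*, *mitnit*); -nu when the stem ends in a voiced consonant (*imujab*, *igur*); -zi when the stem ends in a vowel (*ereo*, *wolufe*, *hiwa*).
*bozno*: final sound = /o/, a vowel → -zi → *boznozi*.
*dihiftet*: final sound = /t/, a voiceless consonant → -ara → *dihiftetara*.
The final sound of *zusesir* is /r/, which is a voiced consonant, so the suffix is -nu, giving *zusesirnu*.

boznozi, dihiftetara, zusesirnu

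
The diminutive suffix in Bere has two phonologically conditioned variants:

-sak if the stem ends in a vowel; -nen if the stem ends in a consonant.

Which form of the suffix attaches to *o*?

-sak

*o*: final sound = /o/, a vowel → -sak.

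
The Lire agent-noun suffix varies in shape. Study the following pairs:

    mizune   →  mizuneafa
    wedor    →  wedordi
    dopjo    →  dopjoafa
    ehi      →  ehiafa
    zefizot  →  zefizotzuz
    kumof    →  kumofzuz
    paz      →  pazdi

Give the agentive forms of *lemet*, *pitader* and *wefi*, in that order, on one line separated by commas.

The pattern is voicing of the final sound: -zuz when the stem ends in a voiceless consonant (*zefizot*, *kumof*); -di when the stem ends in a voiced consonant (*wedor*, *paz*); -afa when the stem ends in a vowel (*mizune*, *dopjo*, *ehi*).
Since the final sound of *lemet* is /t/ (a voiceless consonant), it takes -zuz, giving *lemetzuz*.
Since the final sound of *pitader* is /r/ (a voiced consonant), it takes -di, giving *pitaderdi*.
Since the final sound of *wefi* is /i/ (a vowel), it takes -afa, giving *wefiafa*.

lemetzuz, pitaderdi, wefiafa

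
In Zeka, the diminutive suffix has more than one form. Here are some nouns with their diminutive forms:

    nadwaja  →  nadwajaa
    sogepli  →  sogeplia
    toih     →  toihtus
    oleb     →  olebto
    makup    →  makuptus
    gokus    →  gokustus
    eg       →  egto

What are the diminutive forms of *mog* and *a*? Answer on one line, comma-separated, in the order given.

mogto, aa

The pattern is voicing of the final sound: -tus when the stem ends in a voiceless consonant (*toih*, *makup*, *gokus*); -to when the stem ends in a voiced consonant (*oleb*, *eg*); -a when the stem ends in a vowel (*nadwaja*, *sogepli*).
The final sound of *mog* is /g/, which is a voiced consonant, so the suffix is -to, giving *mogto*.
Since the final sound of *a* is /a/ (a vowel), it takes -a, giving *aa*.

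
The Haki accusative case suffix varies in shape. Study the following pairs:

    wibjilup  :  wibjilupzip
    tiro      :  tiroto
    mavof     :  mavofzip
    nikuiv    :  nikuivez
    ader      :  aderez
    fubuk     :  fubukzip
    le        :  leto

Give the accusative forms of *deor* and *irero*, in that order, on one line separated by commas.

Looking at the final sound of each stem: -zip when the stem ends in a voiceless consonant (*wibjilup*, *mavof*, *fubuk*); -ez when the stem ends in a voiced consonant (*nikuiv*, *ader*); -to when the stem ends in a vowel (*tiro*, *le*).
Since the final sound of *deor* is /r/ (a voiced consonant), it takes -ez, giving *deorez*.
*irero*: final sound = /o/, a vowel → -to → *ireroto*.

deorez, ireroto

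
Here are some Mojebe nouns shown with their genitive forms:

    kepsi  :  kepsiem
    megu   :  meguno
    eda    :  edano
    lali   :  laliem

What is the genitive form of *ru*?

runo

The alternation tracks the last vowel of the stem — -em when the last vowel of the stem is a front vowel (*kepsi*, *lali*); -no when the last vowel of the stem is a back vowel (*megu*, *eda*).
*ru* — last vowel /u/ (a back vowel) → -no → *runo*.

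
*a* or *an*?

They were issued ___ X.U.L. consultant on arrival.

an

The indefinite article is chosen by the initial *sound* of the following word, not its spelling.
The initialism *X.U.L.* is read letter by letter; the first letter, X, is pronounced /ɛks/, which begins with a vowel sound.
So the article is *an*: They were issued an X.U.L. consultant on arrival.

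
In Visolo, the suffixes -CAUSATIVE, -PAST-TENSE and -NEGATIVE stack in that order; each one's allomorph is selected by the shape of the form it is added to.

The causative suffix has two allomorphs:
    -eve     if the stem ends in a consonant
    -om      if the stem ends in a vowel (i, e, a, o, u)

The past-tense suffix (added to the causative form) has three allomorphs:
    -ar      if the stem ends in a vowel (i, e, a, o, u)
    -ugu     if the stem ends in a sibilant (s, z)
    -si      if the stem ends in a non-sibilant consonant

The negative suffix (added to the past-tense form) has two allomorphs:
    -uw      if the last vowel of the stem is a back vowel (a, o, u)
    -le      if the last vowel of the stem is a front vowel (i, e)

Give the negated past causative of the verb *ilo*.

The final sound of *ilo* is /o/, which is a vowel, so the causative suffix is -om, giving *iloom*.
The causative form *iloom*: final sound = /m/, a non-sibilant consonant → -si → *iloomsi*.
The last vowel of the past-tense form *iloomsi* is /i/, which is a front vowel, so the negative suffix is -le, giving *iloomsile*.

iloomsile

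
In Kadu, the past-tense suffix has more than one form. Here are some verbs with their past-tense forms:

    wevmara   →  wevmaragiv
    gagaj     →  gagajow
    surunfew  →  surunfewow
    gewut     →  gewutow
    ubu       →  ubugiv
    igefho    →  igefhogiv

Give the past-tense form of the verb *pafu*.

pafugiv

The alternation tracks the final sound of the stem — -ow when the stem ends in a consonant (*gagaj*, *surunfew*, *gewut*); -giv when the stem ends in a vowel (*wevmara*, *ubu*, *igefho*).
*pafu* — final sound /u/ (a vowel) → -giv → *pafugiv*.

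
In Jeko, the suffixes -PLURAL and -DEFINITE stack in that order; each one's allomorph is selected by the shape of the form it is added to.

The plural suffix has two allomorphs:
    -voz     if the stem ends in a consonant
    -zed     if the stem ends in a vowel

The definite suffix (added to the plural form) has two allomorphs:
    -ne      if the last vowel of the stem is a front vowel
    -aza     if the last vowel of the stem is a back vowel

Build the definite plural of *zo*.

zozedne

Since the final sound of *zo* is /o/ (a vowel), it takes -zed, giving *zozed*.
The plural form *zozed*: last vowel = /e/, a front vowel → -ne → *zozedne*.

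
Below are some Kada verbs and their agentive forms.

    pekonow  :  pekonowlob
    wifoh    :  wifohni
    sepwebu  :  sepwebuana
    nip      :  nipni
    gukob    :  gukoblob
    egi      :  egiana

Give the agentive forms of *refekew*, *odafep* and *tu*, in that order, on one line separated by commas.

refekewlob, odafepni, tuana

The suffix is conditioned by the final sound: -ni when the stem ends in a voiceless consonant (*wifoh*, *nip*); -lob when the stem ends in a voiced consonant (*pekonow*, *gukob*); -ana when the stem ends in a vowel (*sepwebu*, *egi*).
*refekew* — final sound /w/ (a voiced consonant) → -lob → *refekewlob*.
*odafep*: final sound = /p/, a voiceless consonant → -ni → *odafepni*.
*tu* — final sound /u/ (a vowel) → -ana → *tuana*.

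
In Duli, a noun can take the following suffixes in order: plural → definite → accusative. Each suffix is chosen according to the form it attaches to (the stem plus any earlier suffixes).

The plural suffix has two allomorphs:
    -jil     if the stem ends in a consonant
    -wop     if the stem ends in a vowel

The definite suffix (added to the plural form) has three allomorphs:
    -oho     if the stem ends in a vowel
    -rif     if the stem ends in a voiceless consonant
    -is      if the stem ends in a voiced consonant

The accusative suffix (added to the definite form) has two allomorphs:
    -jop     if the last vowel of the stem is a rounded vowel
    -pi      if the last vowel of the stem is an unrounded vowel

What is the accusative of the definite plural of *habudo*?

habudowoprifpi

Since the final sound of *habudo* is /o/ (a vowel), it takes -wop, giving *habudowop*.
The plural form *habudowop* — final sound /p/ (a voiceless consonant) → -rif → *habudowoprif*.
The definite form *habudowoprif*: last vowel = /i/, an unrounded vowel → -pi → *habudowoprifpi*.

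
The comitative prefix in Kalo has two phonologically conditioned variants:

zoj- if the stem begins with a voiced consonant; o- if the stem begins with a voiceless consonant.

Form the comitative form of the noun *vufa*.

*vufa*: first consonant = /v/, voiced → zoj- → *zojvufa*.

zojvufa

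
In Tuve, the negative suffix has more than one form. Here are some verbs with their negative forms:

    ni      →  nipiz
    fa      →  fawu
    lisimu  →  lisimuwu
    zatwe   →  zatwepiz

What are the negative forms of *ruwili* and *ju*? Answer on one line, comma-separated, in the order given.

The alternation tracks the last vowel of the stem — -piz when the last vowel of the stem is a front vowel (*ni*, *zatwe*); -wu when the last vowel of the stem is a back vowel (*fa*, *lisimu*).
*ruwili*: last vowel = /i/, a front vowel → -piz → *ruwilipiz*.
Since the last vowel of *ju* is /u/ (a back vowel), it takes -wu, giving *juwu*.

ruwilipiz, juwu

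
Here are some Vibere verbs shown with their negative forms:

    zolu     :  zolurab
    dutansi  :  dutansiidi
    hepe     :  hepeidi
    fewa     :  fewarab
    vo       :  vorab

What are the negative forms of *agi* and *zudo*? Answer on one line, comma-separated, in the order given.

Looking at the last vowel of each stem: -idi when the last vowel of the stem is a front vowel (*dutansi*, *hepe*); -rab when the last vowel of the stem is a back vowel (*zolu*, *fewa*, *vo*).
Since the last vowel of *agi* is /i/ (a front vowel), it takes -idi, giving *agiidi*.
The last vowel of *zudo* is /o/, which is a back vowel, so the suffix is -rab, giving *zudorab*.

agiidi, zudorab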